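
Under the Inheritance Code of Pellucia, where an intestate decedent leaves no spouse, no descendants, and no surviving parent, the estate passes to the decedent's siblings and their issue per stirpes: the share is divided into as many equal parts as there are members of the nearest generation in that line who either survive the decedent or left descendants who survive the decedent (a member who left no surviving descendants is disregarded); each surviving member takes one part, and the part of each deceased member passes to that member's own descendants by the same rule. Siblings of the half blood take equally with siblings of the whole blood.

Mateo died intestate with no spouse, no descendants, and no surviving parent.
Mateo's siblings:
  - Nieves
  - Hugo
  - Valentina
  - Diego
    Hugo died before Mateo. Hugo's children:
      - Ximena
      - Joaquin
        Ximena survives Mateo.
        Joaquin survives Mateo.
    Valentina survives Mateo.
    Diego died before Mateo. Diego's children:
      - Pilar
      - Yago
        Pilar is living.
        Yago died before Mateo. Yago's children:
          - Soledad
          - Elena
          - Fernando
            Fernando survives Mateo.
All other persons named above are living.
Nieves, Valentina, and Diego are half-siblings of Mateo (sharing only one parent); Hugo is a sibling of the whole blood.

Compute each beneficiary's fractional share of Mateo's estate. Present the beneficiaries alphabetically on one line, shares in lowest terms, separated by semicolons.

No spouse, descendants, or parent survives, so the estate passes to Mateo's siblings per stirpes.
Half-blood and whole-blood siblings take equally under the stated rule.
The estate is divided into 4 equal shares of 1/4 among Nieves, Hugo, Valentina, Diego.
Nieves is living and takes 1/4.
Hugo predeceased; the 1/4 allotted to Hugo's branch passes to Hugo's issue by representation.
The 1/4 is divided into 2 equal shares of 1/8 among Ximena, Joaquin.
Ximena is living and takes 1/8.
Joaquin is living and takes 1/8.
Valentina is living and takes 1/4.
Diego predeceased; the 1/4 allotted to Diego's branch passes to Diego's issue by representation.
The 1/4 is divided into 2 equal shares of 1/8 among Pilar, Yago.
Pilar is living and takes 1/8.
Yago predeceased; the 1/8 allotted to Yago's branch passes to Yago's issue by representation.
The 1/8 is divided into 3 equal shares of 1/24 among Soledad, Elena, Fernando.
Soledad is living and takes 1/24.
Elena is living and takes 1/24.
Fernando is living and takes 1/24.

Elena 1/24; Fernando 1/24; Joaquin 1/8; Nieves 1/4; Pilar 1/8; Soledad 1/24; Valentina 1/4; Ximena 1/8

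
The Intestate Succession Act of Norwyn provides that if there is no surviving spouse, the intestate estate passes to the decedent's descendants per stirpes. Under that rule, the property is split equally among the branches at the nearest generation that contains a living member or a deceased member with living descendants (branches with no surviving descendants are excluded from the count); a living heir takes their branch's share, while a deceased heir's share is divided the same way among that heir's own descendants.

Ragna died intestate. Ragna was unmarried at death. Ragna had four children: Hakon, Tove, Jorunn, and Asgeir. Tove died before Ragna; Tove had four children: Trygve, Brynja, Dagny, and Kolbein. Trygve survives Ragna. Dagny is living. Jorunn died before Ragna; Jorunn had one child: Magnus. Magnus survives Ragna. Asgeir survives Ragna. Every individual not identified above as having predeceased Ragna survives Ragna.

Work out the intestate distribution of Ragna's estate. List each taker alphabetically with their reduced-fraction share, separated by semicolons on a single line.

Asgeir 1/4; Brynja 1/16; Dagny 1/16; Hakon 1/4; Kolbein 1/16; Magnus 1/4; Trygve 1/16

There is no surviving spouse, so the entire estate passes to Ragna's descendants per stirpes.
The estate is divided into 4 equal shares of 1/4 among Hakon, Tove, Jorunn, Asgeir.
Hakon is living and takes 1/4.
Tove predeceased; the 1/4 allotted to Tove's branch passes to Tove's issue by representation.
The 1/4 is divided into 4 equal shares of 1/16 among Trygve, Brynja, Dagny, Kolbein.
Trygve is living and takes 1/16.
Brynja is living and takes 1/16.
Dagny is living and takes 1/16.
Kolbein is living and takes 1/16.
Jorunn predeceased; the 1/4 allotted to Jorunn's branch passes to Jorunn's issue by representation.
Magnus is the sole taker at this level and receives the full 1/4.
Asgeir is living and takes 1/4.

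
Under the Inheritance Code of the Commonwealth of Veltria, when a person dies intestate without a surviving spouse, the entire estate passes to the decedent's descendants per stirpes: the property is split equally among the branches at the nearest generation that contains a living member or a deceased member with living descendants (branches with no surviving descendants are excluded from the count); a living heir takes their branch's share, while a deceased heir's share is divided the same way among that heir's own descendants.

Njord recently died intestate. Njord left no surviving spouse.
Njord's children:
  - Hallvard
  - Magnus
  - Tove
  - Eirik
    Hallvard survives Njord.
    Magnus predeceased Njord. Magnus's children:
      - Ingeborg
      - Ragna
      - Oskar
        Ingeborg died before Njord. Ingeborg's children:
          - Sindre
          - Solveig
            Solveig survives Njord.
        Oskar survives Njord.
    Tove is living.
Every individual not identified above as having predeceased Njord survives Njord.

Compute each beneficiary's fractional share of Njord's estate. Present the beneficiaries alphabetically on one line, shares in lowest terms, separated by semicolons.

Eirik 1/4; Hallvard 1/4; Oskar 1/12; Ragna 1/12; Sindre 1/24; Solveig 1/24; Tove 1/4

There is no surviving spouse, so the entire estate passes to Njord's descendants per stirpes.
The estate is divided into 4 equal shares of 1/4 among Hallvard, Magnus, Tove, Eirik.
Hallvard is living and takes 1/4.
Magnus predeceased; the 1/4 allotted to Magnus's branch passes to Magnus's issue by representation.
The 1/4 is divided into 3 equal shares of 1/12 among Ingeborg, Ragna, Oskar.
Ingeborg predeceased; the 1/12 allotted to Ingeborg's branch passes to Ingeborg's issue by representation.
The 1/12 is divided into 2 equal shares of 1/24 among Sindre, Solveig.
Sindre is living and takes 1/24.
Solveig is living and takes 1/24.
Ragna is living and takes 1/12.
Oskar is living and takes 1/12.
Tove is living and takes 1/4.
Eirik is living and takes 1/4.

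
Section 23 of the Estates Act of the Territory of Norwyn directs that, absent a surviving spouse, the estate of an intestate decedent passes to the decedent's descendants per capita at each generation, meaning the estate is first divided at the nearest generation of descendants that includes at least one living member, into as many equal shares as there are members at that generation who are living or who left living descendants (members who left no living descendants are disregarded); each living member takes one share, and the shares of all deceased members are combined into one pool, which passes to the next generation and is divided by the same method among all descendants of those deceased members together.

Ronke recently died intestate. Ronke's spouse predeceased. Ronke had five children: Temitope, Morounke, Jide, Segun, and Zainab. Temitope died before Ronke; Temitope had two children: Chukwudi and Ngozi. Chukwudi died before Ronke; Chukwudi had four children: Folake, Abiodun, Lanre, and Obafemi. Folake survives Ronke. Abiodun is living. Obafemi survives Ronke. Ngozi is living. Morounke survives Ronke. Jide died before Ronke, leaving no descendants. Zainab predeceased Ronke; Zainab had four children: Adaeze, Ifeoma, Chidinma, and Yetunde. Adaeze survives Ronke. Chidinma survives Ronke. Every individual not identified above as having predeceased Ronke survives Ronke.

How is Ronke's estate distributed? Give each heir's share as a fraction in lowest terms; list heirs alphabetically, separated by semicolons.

Abiodun 1/48; Adaeze 1/12; Chidinma 1/12; Folake 1/48; Ifeoma 1/12; Lanre 1/48; Morounke 1/4; Ngozi 1/12; Obafemi 1/48; Segun 1/4; Yetunde 1/12

There is no surviving spouse, so the entire estate passes to Ronke's descendants per capita at each generation.
At generation 1 (Temitope, Morounke, Segun, Zainab) there are 4 shares of (1)/4 = 1/4 each.
Living: Morounke and Segun — each takes 1/4.
Deceased: Temitope and Zainab. Their combined 1/2 is pooled and carried to generation 2.
At generation 2 (Chukwudi, Ngozi, Adaeze, Ifeoma, Chidinma, Yetunde) there are 6 shares of (1/2)/6 = 1/12 each.
Living: Ngozi, Adaeze, Ifeoma, Chidinma, and Yetunde — each takes 1/12.
Deceased: Chukwudi. That 1/12 share is carried to generation 3.
At generation 3 (Folake, Abiodun, Lanre, Obafemi) there are 4 shares of (1/12)/4 = 1/48 each.
Living: Folake, Abiodun, Lanre, and Obafemi — each takes 1/48.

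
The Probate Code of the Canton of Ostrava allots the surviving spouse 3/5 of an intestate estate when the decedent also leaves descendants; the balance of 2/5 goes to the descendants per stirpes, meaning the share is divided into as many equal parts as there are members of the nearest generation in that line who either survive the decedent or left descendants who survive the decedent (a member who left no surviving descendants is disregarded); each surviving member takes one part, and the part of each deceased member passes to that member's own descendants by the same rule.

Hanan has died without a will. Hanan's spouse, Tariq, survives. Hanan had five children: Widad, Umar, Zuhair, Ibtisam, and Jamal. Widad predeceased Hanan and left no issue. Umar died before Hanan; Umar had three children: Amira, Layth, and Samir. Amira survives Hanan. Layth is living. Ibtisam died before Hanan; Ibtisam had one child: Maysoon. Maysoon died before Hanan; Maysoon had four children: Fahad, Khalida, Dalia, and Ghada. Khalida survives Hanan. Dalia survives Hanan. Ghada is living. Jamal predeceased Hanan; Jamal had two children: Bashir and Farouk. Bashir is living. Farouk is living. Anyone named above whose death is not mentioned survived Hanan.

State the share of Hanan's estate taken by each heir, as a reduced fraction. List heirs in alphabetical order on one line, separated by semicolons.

Tariq, as surviving spouse, takes 3/5.
The remaining 2/5 passes to Hanan's descendants per stirpes.
Widad left no surviving issue, so that branch lapses and is disregarded.
The 2/5 is divided into 4 equal shares of 1/10 among Umar, Zuhair, Ibtisam, Jamal.
Umar predeceased; the 1/10 allotted to Umar's branch passes to Umar's issue by representation.
The 1/10 is divided into 3 equal shares of 1/30 among Amira, Layth, Samir.
Amira is living and takes 1/30.
Layth is living and takes 1/30.
Samir is living and takes 1/30.
Zuhair is living and takes 1/10.
Ibtisam predeceased; the 1/10 allotted to Ibtisam's branch passes to Ibtisam's issue by representation.
Maysoon's line is the sole branch at this level, so the full 1/10 passes to Maysoon's issue by representation.
The 1/10 is divided into 4 equal shares of 1/40 among Fahad, Khalida, Dalia, Ghada.
Fahad is living and takes 1/40.
Khalida is living and takes 1/40.
Dalia is living and takes 1/40.
Ghada is living and takes 1/40.
Jamal predeceased; the 1/10 allotted to Jamal's branch passes to Jamal's issue by representation.
The 1/10 is divided into 2 equal shares of 1/20 among Bashir, Farouk.
Bashir is living and takes 1/20.
Farouk is living and takes 1/20.

Amira 1/30; Bashir 1/20; Dalia 1/40; Fahad 1/40; Farouk 1/20; Ghada 1/40; Khalida 1/40; Layth 1/30; Samir 1/30; Tariq 3/5; Zuhair 1/10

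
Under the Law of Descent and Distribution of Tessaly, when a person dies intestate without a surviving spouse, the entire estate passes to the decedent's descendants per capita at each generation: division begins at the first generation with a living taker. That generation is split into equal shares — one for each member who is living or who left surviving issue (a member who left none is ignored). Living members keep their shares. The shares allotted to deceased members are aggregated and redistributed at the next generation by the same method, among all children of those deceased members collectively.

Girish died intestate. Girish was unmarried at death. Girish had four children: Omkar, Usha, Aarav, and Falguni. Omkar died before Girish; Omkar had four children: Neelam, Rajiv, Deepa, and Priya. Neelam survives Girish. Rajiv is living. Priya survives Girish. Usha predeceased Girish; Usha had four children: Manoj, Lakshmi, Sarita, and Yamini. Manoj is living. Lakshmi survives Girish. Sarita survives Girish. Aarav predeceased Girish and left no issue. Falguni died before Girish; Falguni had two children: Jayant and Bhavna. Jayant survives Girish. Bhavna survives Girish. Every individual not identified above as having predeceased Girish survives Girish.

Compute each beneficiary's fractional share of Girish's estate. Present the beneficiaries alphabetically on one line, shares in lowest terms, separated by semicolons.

Bhavna 1/10; Deepa 1/10; Jayant 1/10; Lakshmi 1/10; Manoj 1/10; Neelam 1/10; Priya 1/10; Rajiv 1/10; Sarita 1/10; Yamini 1/10

There is no surviving spouse, so the entire estate passes to Girish's descendants per capita at each generation.
No one at generation 1 (Omkar, Usha, Falguni) is living; moving to the next generation.
At generation 2 (Neelam, Rajiv, Deepa, Priya, Manoj, Lakshmi, Sarita, Yamini, Jayant, Bhavna) there are 10 shares of (1)/10 = 1/10 each.
Living: Neelam, Rajiv, Deepa, Priya, Manoj, Lakshmi, Sarita, Yamini, Jayant, and Bhavna — each takes 1/10.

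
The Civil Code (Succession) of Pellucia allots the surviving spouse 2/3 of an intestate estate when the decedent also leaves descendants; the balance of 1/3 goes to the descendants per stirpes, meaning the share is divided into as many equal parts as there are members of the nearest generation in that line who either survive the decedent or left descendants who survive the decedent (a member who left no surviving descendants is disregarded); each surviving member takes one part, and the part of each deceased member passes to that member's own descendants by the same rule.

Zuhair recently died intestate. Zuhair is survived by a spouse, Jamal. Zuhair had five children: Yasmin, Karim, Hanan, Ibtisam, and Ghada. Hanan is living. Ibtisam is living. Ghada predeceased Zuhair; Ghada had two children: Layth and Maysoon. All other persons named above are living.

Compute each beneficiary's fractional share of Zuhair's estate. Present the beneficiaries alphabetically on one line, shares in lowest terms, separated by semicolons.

Jamal, as surviving spouse, takes 2/3.
The remaining 1/3 passes to Zuhair's descendants per stirpes.
The 1/3 is divided into 5 equal shares of 1/15 among Yasmin, Karim, Hanan, Ibtisam, Ghada.
Yasmin is living and takes 1/15.
Karim is living and takes 1/15.
Hanan is living and takes 1/15.
Ibtisam is living and takes 1/15.
Ghada predeceased; the 1/15 allotted to Ghada's branch passes to Ghada's issue by representation.
The 1/15 is divided into 2 equal shares of 1/30 among Layth, Maysoon.
Layth is living and takes 1/30.
Maysoon is living and takes 1/30.

Hanan 1/15; Ibtisam 1/15; Jamal 2/3; Karim 1/15; Layth 1/30; Maysoon 1/30; Yasmin 1/15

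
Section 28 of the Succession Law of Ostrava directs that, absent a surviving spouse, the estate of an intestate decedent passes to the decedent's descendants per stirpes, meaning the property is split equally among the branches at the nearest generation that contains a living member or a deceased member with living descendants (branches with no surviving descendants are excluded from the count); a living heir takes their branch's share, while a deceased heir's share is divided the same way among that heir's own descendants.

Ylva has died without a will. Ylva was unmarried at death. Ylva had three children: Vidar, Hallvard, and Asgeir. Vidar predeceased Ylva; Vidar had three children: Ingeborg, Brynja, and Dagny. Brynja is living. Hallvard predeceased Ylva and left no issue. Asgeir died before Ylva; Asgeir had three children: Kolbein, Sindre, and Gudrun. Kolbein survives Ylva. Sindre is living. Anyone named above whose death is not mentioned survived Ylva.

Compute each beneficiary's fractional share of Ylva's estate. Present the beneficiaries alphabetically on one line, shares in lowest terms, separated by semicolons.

There is no surviving spouse, so the entire estate passes to Ylva's descendants per stirpes.
Hallvard left no surviving issue, so that branch lapses and is disregarded.
The estate is divided into 2 equal shares of 1/2 among Vidar, Asgeir.
Vidar predeceased; the 1/2 allotted to Vidar's branch passes to Vidar's issue by representation.
The 1/2 is divided into 3 equal shares of 1/6 among Ingeborg, Brynja, Dagny.
Ingeborg is living and takes 1/6.
Brynja is living and takes 1/6.
Dagny is living and takes 1/6.
Asgeir predeceased; the 1/2 allotted to Asgeir's branch passes to Asgeir's issue by representation.
The 1/2 is divided into 3 equal shares of 1/6 among Kolbein, Sindre, Gudrun.
Kolbein is living and takes 1/6.
Sindre is living and takes 1/6.
Gudrun is living and takes 1/6.

Brynja 1/6; Dagny 1/6; Gudrun 1/6; Ingeborg 1/6; Kolbein 1/6; Sindre 1/6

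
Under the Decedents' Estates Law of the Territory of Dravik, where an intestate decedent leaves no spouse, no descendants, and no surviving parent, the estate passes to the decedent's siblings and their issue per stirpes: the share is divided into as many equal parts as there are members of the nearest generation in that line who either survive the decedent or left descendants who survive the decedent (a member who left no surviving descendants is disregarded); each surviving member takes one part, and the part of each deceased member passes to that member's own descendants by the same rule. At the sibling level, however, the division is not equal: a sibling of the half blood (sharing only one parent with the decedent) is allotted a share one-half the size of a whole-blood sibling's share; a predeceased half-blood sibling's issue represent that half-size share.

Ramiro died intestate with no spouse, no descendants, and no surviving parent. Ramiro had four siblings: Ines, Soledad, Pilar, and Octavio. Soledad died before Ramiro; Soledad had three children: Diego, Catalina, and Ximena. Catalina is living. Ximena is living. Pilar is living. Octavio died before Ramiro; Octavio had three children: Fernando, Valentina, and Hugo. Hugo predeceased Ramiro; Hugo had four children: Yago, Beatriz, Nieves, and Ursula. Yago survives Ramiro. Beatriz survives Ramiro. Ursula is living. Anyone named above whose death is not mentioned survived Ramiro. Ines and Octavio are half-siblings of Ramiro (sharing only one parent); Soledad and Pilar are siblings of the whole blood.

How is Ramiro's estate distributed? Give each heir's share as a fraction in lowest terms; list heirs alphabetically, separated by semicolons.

No spouse, descendants, or parent survives, so the estate passes to Ramiro's siblings per stirpes.
Half-blood siblings count for one-half the weight of whole-blood siblings at the initial division.
Dividing 1 in proportion to weights (total weight 3): Ines (weight 1/2) → 1/6; Soledad (weight 1) → 1/3; Pilar (weight 1) → 1/3; Octavio (weight 1/2) → 1/6.
Ines is living and takes 1/6.
Soledad predeceased; the 1/3 allotted to Soledad's branch passes to Soledad's issue by representation.
The 1/3 is divided into 3 equal shares of 1/9 among Diego, Catalina, Ximena.
Diego is living and takes 1/9.
Catalina is living and takes 1/9.
Ximena is living and takes 1/9.
Pilar is living and takes 1/3.
Octavio predeceased; the 1/6 allotted to Octavio's branch passes to Octavio's issue by representation.
The 1/6 is divided into 3 equal shares of 1/18 among Fernando, Valentina, Hugo.
Fernando is living and takes 1/18.
Valentina is living and takes 1/18.
Hugo predeceased; the 1/18 allotted to Hugo's branch passes to Hugo's issue by representation.
The 1/18 is divided into 4 equal shares of 1/72 among Yago, Beatriz, Nieves, Ursula.
Yago is living and takes 1/72.
Beatriz is living and takes 1/72.
Nieves is living and takes 1/72.
Ursula is living and takes 1/72.

Beatriz 1/72; Catalina 1/9; Diego 1/9; Fernando 1/18; Ines 1/6; Nieves 1/72; Pilar 1/3; Ursula 1/72; Valentina 1/18; Ximena 1/9; Yago 1/72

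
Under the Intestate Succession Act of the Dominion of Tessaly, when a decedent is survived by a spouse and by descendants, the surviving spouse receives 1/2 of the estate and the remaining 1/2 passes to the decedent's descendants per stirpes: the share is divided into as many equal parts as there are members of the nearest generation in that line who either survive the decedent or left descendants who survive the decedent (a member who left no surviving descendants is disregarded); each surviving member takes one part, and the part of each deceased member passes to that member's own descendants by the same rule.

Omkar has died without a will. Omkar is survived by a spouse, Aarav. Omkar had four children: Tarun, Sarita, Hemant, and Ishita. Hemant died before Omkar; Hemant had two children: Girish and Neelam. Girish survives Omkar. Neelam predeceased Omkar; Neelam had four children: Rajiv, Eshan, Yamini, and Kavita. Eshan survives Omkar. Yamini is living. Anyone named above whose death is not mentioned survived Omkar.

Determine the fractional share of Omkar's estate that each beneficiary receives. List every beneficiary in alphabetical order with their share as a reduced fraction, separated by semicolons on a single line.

Aarav 1/2; Eshan 1/64; Girish 1/16; Ishita 1/8; Kavita 1/64; Rajiv 1/64; Sarita 1/8; Tarun 1/8; Yamini 1/64

Aarav, as surviving spouse, takes 1/2.
The remaining 1/2 passes to Omkar's descendants per stirpes.
The 1/2 is divided into 4 equal shares of 1/8 among Tarun, Sarita, Hemant, Ishita.
Tarun is living and takes 1/8.
Sarita is living and takes 1/8.
Hemant predeceased; the 1/8 allotted to Hemant's branch passes to Hemant's issue by representation.
The 1/8 is divided into 2 equal shares of 1/16 among Girish, Neelam.
Girish is living and takes 1/16.
Neelam predeceased; the 1/16 allotted to Neelam's branch passes to Neelam's issue by representation.
The 1/16 is divided into 4 equal shares of 1/64 among Rajiv, Eshan, Yamini, Kavita.
Rajiv is living and takes 1/64.
Eshan is living and takes 1/64.
Yamini is living and takes 1/64.
Kavita is living and takes 1/64.
Ishita is living and takes 1/8.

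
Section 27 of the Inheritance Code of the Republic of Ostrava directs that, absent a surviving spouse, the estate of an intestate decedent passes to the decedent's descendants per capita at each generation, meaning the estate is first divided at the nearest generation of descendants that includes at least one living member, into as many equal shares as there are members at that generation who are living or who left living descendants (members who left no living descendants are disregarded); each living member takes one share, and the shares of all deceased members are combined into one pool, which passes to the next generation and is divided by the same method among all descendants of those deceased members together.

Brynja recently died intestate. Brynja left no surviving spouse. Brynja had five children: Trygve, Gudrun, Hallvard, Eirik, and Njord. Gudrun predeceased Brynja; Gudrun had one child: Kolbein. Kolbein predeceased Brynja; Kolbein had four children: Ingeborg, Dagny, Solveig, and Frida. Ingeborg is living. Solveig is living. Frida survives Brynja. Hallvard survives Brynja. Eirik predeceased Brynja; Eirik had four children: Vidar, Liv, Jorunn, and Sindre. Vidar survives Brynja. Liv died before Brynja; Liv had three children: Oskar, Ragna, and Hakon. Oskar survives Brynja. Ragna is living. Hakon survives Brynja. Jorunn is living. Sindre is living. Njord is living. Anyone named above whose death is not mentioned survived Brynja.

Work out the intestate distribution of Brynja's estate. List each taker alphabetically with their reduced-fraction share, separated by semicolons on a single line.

There is no surviving spouse, so the entire estate passes to Brynja's descendants per capita at each generation.
At generation 1 (Trygve, Gudrun, Hallvard, Eirik, Njord) there are 5 shares of (1)/5 = 1/5 each.
Living: Trygve, Hallvard, and Njord — each takes 1/5.
Deceased: Gudrun and Eirik. Their combined 2/5 is pooled and carried to generation 2.
At generation 2 (Kolbein, Vidar, Liv, Jorunn, Sindre) there are 5 shares of (2/5)/5 = 2/25 each.
Living: Vidar, Jorunn, and Sindre — each takes 2/25.
Deceased: Kolbein and Liv. Their combined 4/25 is pooled and carried to generation 3.
At generation 3 (Ingeborg, Dagny, Solveig, Frida, Oskar, Ragna, Hakon) there are 7 shares of (4/25)/7 = 4/175 each.
Living: Ingeborg, Dagny, Solveig, Frida, Oskar, Ragna, and Hakon — each takes 4/175.

Dagny 4/175; Frida 4/175; Hakon 4/175; Hallvard 1/5; Ingeborg 4/175; Jorunn 2/25; Njord 1/5; Oskar 4/175; Ragna 4/175; Sindre 2/25; Solveig 4/175; Trygve 1/5; Vidar 2/25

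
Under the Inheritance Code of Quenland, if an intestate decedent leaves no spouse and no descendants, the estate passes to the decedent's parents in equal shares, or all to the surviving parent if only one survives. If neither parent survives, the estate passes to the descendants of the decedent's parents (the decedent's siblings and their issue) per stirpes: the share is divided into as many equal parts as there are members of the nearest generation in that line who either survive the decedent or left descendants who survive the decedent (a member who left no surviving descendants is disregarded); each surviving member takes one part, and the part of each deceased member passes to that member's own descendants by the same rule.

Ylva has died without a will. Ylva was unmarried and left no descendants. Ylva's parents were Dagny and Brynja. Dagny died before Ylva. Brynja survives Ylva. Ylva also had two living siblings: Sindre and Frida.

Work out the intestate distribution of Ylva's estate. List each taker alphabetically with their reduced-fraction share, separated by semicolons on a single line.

Only one parent, Brynja, survives, so Brynja takes the entire estate. The siblings take nothing because a surviving parent has priority.

Brynja 1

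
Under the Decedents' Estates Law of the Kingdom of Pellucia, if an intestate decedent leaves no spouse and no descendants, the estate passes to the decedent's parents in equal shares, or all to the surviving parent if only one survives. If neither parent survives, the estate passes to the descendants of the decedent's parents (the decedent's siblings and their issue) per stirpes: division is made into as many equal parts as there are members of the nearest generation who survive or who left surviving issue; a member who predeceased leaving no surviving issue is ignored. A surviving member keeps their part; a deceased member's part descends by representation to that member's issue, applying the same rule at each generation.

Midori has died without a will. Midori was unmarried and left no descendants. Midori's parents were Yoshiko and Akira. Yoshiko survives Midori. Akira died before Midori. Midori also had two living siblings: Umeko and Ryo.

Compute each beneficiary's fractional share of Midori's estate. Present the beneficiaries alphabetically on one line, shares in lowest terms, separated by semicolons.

Only one parent, Yoshiko, survives, so Yoshiko takes the entire estate. The siblings take nothing because a surviving parent has priority.

Yoshiko 1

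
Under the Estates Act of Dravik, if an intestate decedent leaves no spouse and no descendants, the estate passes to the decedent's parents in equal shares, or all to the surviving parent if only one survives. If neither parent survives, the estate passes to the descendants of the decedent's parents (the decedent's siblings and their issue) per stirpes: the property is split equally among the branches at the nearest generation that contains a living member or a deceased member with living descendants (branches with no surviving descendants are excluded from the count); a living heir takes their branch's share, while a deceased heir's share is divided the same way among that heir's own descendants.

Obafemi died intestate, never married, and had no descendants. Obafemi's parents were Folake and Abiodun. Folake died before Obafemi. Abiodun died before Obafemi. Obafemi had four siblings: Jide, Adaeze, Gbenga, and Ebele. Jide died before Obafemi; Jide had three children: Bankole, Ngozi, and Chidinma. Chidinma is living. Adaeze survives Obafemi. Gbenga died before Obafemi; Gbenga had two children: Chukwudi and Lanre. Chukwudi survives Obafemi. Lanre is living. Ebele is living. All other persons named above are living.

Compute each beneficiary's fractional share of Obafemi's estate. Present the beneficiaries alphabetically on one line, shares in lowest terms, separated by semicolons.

Neither parent survives and there are no descendants, so the estate passes to Obafemi's siblings and their issue per stirpes.
The estate is divided into 4 equal shares of 1/4 among Jide, Adaeze, Gbenga, Ebele.
Jide predeceased; the 1/4 allotted to Jide's branch passes to Jide's issue by representation.
The 1/4 is divided into 3 equal shares of 1/12 among Bankole, Ngozi, Chidinma.
Bankole is living and takes 1/12.
Ngozi is living and takes 1/12.
Chidinma is living and takes 1/12.
Adaeze is living and takes 1/4.
Gbenga predeceased; the 1/4 allotted to Gbenga's branch passes to Gbenga's issue by representation.
The 1/4 is divided into 2 equal shares of 1/8 among Chukwudi, Lanre.
Chukwudi is living and takes 1/8.
Lanre is living and takes 1/8.
Ebele is living and takes 1/4.

Adaeze 1/4; Bankole 1/12; Chidinma 1/12; Chukwudi 1/8; Ebele 1/4; Lanre 1/8; Ngozi 1/12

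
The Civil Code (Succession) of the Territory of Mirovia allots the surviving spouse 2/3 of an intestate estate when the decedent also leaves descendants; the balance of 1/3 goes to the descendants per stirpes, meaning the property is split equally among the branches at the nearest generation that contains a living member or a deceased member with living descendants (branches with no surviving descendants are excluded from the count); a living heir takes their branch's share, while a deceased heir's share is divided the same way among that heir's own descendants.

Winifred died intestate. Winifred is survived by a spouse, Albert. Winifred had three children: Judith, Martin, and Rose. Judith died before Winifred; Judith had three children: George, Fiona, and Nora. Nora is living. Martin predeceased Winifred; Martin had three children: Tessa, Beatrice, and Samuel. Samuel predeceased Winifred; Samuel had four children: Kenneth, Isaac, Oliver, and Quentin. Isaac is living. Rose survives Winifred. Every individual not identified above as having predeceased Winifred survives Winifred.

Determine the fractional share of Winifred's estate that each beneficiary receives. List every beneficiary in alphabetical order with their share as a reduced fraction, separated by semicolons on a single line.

Albert 2/3; Beatrice 1/27; Fiona 1/27; George 1/27; Isaac 1/108; Kenneth 1/108; Nora 1/27; Oliver 1/108; Quentin 1/108; Rose 1/9; Tessa 1/27

Albert, as surviving spouse, takes 2/3.
The remaining 1/3 passes to Winifred's descendants per stirpes.
The 1/3 is divided into 3 equal shares of 1/9 among Judith, Martin, Rose.
Judith predeceased; the 1/9 allotted to Judith's branch passes to Judith's issue by representation.
The 1/9 is divided into 3 equal shares of 1/27 among George, Fiona, Nora.
George is living and takes 1/27.
Fiona is living and takes 1/27.
Nora is living and takes 1/27.
Martin predeceased; the 1/9 allotted to Martin's branch passes to Martin's issue by representation.
The 1/9 is divided into 3 equal shares of 1/27 among Tessa, Beatrice, Samuel.
Tessa is living and takes 1/27.
Beatrice is living and takes 1/27.
Samuel predeceased; the 1/27 allotted to Samuel's branch passes to Samuel's issue by representation.
The 1/27 is divided into 4 equal shares of 1/108 among Kenneth, Isaac, Oliver, Quentin.
Kenneth is living and takes 1/108.
Isaac is living and takes 1/108.
Oliver is living and takes 1/108.
Quentin is living and takes 1/108.
Rose is living and takes 1/9.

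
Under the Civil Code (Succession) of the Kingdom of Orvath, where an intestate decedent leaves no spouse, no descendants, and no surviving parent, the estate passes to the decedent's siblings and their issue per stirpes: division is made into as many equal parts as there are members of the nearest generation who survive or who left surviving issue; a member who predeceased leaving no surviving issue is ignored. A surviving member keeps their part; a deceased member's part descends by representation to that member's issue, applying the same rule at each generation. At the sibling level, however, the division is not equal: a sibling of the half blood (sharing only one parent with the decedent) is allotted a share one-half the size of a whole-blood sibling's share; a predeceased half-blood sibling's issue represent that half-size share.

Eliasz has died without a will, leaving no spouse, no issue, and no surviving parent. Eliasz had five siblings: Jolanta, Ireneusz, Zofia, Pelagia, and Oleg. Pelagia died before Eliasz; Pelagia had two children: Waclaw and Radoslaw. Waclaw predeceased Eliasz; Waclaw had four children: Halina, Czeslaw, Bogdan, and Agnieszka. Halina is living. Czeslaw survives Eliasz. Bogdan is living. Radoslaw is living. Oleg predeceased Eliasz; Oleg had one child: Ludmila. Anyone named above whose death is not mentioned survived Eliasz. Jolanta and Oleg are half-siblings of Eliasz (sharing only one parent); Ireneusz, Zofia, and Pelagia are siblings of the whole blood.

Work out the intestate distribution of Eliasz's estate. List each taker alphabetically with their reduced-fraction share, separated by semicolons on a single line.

Agnieszka 1/32; Bogdan 1/32; Czeslaw 1/32; Halina 1/32; Ireneusz 1/4; Jolanta 1/8; Ludmila 1/8; Radoslaw 1/8; Zofia 1/4

No spouse, descendants, or parent survives, so the estate passes to Eliasz's siblings per stirpes.
Half-blood siblings count for one-half the weight of whole-blood siblings at the initial division.
Dividing 1 in proportion to weights (total weight 4): Jolanta (weight 1/2) → 1/8; Ireneusz (weight 1) → 1/4; Zofia (weight 1) → 1/4; Pelagia (weight 1) → 1/4; Oleg (weight 1/2) → 1/8.
Jolanta is living and takes 1/8.
Ireneusz is living and takes 1/4.
Zofia is living and takes 1/4.
Pelagia predeceased; the 1/4 allotted to Pelagia's branch passes to Pelagia's issue by representation.
The 1/4 is divided into 2 equal shares of 1/8 among Waclaw, Radoslaw.
Waclaw predeceased; the 1/8 allotted to Waclaw's branch passes to Waclaw's issue by representation.
The 1/8 is divided into 4 equal shares of 1/32 among Halina, Czeslaw, Bogdan, Agnieszka.
Halina is living and takes 1/32.
Czeslaw is living and takes 1/32.
Bogdan is living and takes 1/32.
Agnieszka is living and takes 1/32.
Radoslaw is living and takes 1/8.
Oleg predeceased; the 1/8 allotted to Oleg's branch passes to Oleg's issue by representation.
Ludmila is the sole taker at this level and receives the full 1/8.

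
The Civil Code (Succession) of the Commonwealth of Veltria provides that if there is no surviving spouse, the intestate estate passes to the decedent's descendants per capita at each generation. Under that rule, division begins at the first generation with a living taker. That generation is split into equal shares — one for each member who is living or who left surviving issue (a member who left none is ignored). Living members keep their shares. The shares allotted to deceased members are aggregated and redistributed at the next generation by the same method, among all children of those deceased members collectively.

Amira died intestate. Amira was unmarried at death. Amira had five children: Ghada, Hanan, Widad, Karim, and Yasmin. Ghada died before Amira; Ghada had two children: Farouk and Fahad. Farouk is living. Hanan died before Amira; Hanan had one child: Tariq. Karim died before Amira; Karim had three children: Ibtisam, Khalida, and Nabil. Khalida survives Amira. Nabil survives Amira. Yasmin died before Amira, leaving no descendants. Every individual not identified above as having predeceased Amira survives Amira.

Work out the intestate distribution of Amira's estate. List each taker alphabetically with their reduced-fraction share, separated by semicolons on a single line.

Fahad 1/8; Farouk 1/8; Ibtisam 1/8; Khalida 1/8; Nabil 1/8; Tariq 1/8; Widad 1/4

There is no surviving spouse, so the entire estate passes to Amira's descendants per capita at each generation.
At generation 1 (Ghada, Hanan, Widad, Karim) there are 4 shares of (1)/4 = 1/4 each.
Living: Widad — each takes 1/4.
Deceased: Ghada, Hanan, and Karim. Their combined 3/4 is pooled and carried to generation 2.
At generation 2 (Farouk, Fahad, Tariq, Ibtisam, Khalida, Nabil) there are 6 shares of (3/4)/6 = 1/8 each.
Living: Farouk, Fahad, Tariq, Ibtisam, Khalida, and Nabil — each takes 1/8.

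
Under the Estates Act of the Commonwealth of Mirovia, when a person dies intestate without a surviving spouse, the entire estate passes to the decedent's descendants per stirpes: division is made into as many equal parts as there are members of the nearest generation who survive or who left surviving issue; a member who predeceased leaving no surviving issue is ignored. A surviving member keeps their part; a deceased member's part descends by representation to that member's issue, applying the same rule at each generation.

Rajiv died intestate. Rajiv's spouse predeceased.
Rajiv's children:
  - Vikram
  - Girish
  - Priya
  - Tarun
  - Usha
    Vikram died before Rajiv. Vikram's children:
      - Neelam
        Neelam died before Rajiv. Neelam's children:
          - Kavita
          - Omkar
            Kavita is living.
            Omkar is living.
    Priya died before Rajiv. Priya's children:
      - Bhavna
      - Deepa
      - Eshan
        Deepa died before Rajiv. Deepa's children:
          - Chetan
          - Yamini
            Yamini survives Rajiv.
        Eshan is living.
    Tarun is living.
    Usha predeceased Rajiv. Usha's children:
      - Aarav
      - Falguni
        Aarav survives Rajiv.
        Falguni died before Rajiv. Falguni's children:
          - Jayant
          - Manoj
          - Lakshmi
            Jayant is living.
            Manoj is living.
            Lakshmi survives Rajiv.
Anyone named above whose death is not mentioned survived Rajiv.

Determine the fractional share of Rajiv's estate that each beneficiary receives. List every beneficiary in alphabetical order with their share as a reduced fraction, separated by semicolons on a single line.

Aarav 1/10; Bhavna 1/15; Chetan 1/30; Eshan 1/15; Girish 1/5; Jayant 1/30; Kavita 1/10; Lakshmi 1/30; Manoj 1/30; Omkar 1/10; Tarun 1/5; Yamini 1/30

There is no surviving spouse, so the entire estate passes to Rajiv's descendants per stirpes.
The estate is divided into 5 equal shares of 1/5 among Vikram, Girish, Priya, Tarun, Usha.
Vikram predeceased; the 1/5 allotted to Vikram's branch passes to Vikram's issue by representation.
Neelam's line is the sole branch at this level, so the full 1/5 passes to Neelam's issue by representation.
The 1/5 is divided into 2 equal shares of 1/10 among Kavita, Omkar.
Kavita is living and takes 1/10.
Omkar is living and takes 1/10.
Girish is living and takes 1/5.
Priya predeceased; the 1/5 allotted to Priya's branch passes to Priya's issue by representation.
The 1/5 is divided into 3 equal shares of 1/15 among Bhavna, Deepa, Eshan.
Bhavna is living and takes 1/15.
Deepa predeceased; the 1/15 allotted to Deepa's branch passes to Deepa's issue by representation.
The 1/15 is divided into 2 equal shares of 1/30 among Chetan, Yamini.
Chetan is living and takes 1/30.
Yamini is living and takes 1/30.
Eshan is living and takes 1/15.
Tarun is living and takes 1/5.
Usha predeceased; the 1/5 allotted to Usha's branch passes to Usha's issue by representation.
The 1/5 is divided into 2 equal shares of 1/10 among Aarav, Falguni.
Aarav is living and takes 1/10.
Falguni predeceased; the 1/10 allotted to Falguni's branch passes to Falguni's issue by representation.
The 1/10 is divided into 3 equal shares of 1/30 among Jayant, Manoj, Lakshmi.
Jayant is living and takes 1/30.
Manoj is living and takes 1/30.
Lakshmi is living and takes 1/30.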